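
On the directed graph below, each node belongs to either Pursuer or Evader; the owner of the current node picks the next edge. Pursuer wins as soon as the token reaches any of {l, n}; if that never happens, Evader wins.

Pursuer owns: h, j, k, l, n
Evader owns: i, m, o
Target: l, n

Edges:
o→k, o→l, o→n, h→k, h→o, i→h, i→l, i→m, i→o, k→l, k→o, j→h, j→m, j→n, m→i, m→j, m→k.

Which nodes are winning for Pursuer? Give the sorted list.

A0 = {l, n}
A1: add {j, k} — j (Pursuer) has j→n; k (Pursuer) has k→l.
A2: add {h, o} — h (Pursuer) has h→k; o (Evader): all of {k, l, n} already in.
A3 = A2; e.g. i (Evader) can still go to m. Fixed point.
Pursuer's winning region = {h, j, k, l, n, o}.

h, j, k, l, n, o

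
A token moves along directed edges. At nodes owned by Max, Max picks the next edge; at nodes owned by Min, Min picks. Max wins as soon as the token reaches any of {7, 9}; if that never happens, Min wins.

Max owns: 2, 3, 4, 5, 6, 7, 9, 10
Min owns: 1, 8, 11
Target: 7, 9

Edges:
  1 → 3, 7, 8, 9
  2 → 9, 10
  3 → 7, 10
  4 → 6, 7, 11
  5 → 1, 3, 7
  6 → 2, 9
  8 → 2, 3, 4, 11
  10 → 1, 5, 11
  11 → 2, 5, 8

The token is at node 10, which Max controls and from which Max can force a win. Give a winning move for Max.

A0 = {7, 9}
A1: add {2, 3, 4, 5, 6} — 2 (Max) has 2→9; 3 (Max) has 3→7; 4 (Max) has 4→7; 5 (Max) has 5→7; 6 (Max) has 6→9.
A2: add {10} — 10 (Max) has 10→5.
A3 = A2; e.g. 1 (Min) can still go to 8. Fixed point.
From 10, successor 5 is in the attractor (rank 1); the other successors 1, 11 are not.

5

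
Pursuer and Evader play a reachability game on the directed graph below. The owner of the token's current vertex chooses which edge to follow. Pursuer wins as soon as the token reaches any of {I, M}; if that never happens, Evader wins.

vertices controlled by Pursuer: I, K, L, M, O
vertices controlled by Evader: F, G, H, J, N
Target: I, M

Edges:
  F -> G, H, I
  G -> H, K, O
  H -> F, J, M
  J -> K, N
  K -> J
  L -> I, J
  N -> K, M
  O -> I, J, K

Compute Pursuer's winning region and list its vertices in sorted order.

I, L, M, O

A0 = {I, M}
A1: add {L, O} — L (Pursuer) has L→I; O (Pursuer) has O→I.
A2 = A1; e.g. F (Evader) can still go to G. Fixed point.
Pursuer's winning region = {I, L, M, O}.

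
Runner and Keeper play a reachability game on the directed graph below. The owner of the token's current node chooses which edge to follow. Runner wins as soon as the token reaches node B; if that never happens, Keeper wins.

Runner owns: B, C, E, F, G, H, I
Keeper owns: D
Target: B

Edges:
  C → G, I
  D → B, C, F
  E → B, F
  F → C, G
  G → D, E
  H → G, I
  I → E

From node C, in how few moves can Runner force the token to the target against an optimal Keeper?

3

A0 = {B}
A1: add {E} — E (Runner) has E→B.
A2: add {G, I} — G (Runner) has G→E; I (Runner) has I→E.
A3: add {C, F, H} — C (Runner) has C→G; F (Runner) has F→G; H (Runner) has H→G.
C enters the attractor at level 3, so Runner can force the target in 3 moves from there.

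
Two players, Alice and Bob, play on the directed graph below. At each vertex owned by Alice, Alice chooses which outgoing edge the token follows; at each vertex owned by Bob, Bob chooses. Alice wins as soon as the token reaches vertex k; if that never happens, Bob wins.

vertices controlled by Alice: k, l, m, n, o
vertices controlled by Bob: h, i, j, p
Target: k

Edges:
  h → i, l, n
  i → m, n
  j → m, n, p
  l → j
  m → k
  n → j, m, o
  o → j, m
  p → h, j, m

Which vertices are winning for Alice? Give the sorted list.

i, k, m, n, o

A0 = {k}
A1: add {m} — m (Alice) has m→k.
A2: add {n, o} — n (Alice) has n→m; o (Alice) has o→m.
A3: add {i} — i (Bob): all of {m, n} already in.
A4 = A3; e.g. h (Bob) can still go to l. Fixed point.
Alice's winning region = {i, k, m, n, o}.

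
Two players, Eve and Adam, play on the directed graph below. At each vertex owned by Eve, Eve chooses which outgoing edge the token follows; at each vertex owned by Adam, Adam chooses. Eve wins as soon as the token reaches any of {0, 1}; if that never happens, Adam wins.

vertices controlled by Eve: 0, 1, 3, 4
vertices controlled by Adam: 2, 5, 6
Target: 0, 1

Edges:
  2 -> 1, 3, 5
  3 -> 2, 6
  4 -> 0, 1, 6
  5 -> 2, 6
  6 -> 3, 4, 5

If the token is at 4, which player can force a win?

Eve

A0 = {0, 1}
A1: add {4} — 4 (Eve) has 4→0.
A2 = A1; e.g. 2 (Adam) can still go to 3. Fixed point.
4 ∈ A1, so Eve can force the target.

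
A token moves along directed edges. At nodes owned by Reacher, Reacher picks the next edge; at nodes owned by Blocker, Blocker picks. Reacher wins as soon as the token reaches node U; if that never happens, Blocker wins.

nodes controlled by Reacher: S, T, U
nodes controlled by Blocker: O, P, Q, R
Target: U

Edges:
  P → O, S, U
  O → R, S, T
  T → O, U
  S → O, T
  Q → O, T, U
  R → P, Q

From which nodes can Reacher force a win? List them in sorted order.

A0 = {U}
A1: add {T} — T (Reacher) has T→U.
A2: add {S} — S (Reacher) has S→T.
A3 = A2; e.g. O (Blocker) can still go to R. Fixed point.
Reacher's winning region = {S, T, U}.

S, T, U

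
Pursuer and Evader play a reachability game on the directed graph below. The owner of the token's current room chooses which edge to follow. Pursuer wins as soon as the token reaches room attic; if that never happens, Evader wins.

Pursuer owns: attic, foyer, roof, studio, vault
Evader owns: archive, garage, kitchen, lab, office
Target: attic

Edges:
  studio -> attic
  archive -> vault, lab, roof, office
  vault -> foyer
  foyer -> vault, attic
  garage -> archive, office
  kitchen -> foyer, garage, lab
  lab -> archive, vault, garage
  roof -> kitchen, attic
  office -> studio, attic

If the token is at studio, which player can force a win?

A0 = {attic}
A1: add {foyer, roof, studio} — studio (Pursuer) has studio→attic; foyer (Pursuer) has foyer→attic; roof (Pursuer) has roof→attic.
studio ∈ A1, so Pursuer can force the target.

Pursuer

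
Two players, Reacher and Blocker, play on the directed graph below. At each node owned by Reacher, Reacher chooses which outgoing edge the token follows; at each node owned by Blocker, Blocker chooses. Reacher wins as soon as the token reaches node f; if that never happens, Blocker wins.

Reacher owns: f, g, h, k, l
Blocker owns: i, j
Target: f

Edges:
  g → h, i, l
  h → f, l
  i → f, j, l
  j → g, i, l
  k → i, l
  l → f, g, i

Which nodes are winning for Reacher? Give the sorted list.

f, g, h, k, l

A0 = {f}
A1: add {h, l} — h (Reacher) has h→f; l (Reacher) has l→f.
A2: add {g, k} — g (Reacher) has g→h; k (Reacher) has k→l.
A3 = A2; e.g. i (Blocker) can still go to j. Fixed point.
Reacher's winning region = {f, g, h, k, l}.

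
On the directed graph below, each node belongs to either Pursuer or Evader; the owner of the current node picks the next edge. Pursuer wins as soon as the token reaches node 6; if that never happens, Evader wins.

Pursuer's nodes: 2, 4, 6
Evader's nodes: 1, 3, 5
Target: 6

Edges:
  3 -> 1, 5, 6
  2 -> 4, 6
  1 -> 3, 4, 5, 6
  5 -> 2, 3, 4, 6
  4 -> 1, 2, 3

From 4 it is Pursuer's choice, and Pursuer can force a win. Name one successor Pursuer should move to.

A0 = {6}
A1: add {2} — 2 (Pursuer) has 2→6.
A2: add {4} — 4 (Pursuer) has 4→2.
A3 = A2; e.g. 1 (Evader) can still go to 3. Fixed point.
From 4, successor 2 is in the attractor (rank 1); the other successors 1, 3 are not.

2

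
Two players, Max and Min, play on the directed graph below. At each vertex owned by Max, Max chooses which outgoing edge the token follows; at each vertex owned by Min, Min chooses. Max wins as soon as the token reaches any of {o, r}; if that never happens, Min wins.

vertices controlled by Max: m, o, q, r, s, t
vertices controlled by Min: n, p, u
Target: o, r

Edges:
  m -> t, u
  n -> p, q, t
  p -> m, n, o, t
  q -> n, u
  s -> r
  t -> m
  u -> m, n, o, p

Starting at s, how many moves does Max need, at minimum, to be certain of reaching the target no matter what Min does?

1

A0 = {o, r}
A1: add {s} — s (Max) has s→r.
A2 = A1; e.g. m (Max) has no edge into A1. Fixed point.
s enters the attractor at level 1, so Max can force the target in 1 move from there.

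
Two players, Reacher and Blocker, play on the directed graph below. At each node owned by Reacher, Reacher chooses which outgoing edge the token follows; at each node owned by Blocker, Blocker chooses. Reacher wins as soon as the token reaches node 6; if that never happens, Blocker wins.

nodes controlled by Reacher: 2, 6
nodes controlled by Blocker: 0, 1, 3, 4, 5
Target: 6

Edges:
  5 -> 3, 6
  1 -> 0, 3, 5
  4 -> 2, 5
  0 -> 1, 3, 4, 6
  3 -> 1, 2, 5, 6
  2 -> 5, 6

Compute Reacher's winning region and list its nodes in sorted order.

2, 6

A0 = {6}
A1: add {2} — 2 (Reacher) has 2→6.
A2 = A1; e.g. 0 (Blocker) can still go to 1. Fixed point.
Reacher's winning region = {2, 6}.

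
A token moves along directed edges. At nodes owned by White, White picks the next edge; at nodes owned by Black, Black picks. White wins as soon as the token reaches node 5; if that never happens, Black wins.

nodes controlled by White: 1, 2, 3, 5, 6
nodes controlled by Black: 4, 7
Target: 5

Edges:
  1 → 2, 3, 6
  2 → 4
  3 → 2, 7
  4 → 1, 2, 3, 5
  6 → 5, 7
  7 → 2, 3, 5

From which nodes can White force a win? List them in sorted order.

1, 5, 6

A0 = {5}
A1: add {6} — 6 (White) has 6→5.
A2: add {1} — 1 (White) has 1→6.
A3 = A2; e.g. 2 (White) has no edge into A2. Fixed point.
White's winning region = {1, 5, 6}.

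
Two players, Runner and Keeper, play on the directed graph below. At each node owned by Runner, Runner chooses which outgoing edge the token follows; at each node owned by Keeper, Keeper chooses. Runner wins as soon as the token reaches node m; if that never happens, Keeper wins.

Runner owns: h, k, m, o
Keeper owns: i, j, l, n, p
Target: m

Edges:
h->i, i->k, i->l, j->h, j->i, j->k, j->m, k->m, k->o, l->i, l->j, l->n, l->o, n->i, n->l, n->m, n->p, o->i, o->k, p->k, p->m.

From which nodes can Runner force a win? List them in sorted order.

A0 = {m}
A1: add {k} — k (Runner) has k→m.
A2: add {o, p} — o (Runner) has o→k; p (Keeper): all of {k, m} already in.
A3 = A2; e.g. h (Runner) has no edge into A2. Fixed point.
Runner's winning region = {k, m, o, p}.

k, m, o, p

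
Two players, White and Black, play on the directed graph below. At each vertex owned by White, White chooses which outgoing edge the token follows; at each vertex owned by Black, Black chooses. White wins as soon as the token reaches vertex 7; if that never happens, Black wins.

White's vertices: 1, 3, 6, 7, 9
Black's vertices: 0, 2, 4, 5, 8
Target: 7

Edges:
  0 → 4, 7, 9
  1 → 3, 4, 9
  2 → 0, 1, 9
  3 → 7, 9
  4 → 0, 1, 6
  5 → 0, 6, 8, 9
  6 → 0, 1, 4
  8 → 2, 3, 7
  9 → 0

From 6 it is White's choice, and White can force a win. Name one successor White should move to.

1

A0 = {7}
A1: add {3} — 3 (White) has 3→7.
A2: add {1} — 1 (White) has 1→3.
A3: add {6} — 6 (White) has 6→1.
A4 = A3; e.g. 0 (Black) can still go to 4. Fixed point.
From 6, successor 1 is in the attractor (rank 2); the other successors 0, 4 are not.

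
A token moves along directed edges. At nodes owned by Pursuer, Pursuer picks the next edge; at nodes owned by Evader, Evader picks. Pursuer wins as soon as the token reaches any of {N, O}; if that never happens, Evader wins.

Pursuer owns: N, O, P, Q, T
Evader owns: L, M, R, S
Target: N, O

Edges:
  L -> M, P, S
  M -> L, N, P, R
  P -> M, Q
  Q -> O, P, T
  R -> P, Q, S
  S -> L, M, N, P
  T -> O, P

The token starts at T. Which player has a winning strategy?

A0 = {N, O}
A1: add {Q, T} — Q (Pursuer) has Q→O; T (Pursuer) has T→O.
T ∈ A1, so Pursuer can force the target.

Pursuer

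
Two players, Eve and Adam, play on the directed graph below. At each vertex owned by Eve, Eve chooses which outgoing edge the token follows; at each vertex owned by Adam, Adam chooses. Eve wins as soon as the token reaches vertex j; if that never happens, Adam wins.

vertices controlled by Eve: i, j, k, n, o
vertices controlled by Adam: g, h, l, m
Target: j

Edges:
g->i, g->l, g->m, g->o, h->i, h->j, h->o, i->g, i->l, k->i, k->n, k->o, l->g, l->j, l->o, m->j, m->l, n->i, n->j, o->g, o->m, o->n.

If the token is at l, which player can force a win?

Adam

A0 = {j}
A1: add {n} — n (Eve) has n→j.
A2: add {k, o} — k (Eve) has k→n; o (Eve) has o→n.
A3 = A2; e.g. g (Adam) can still go to i. Fixed point.
l never enters the attractor, so Adam can avoid the target forever.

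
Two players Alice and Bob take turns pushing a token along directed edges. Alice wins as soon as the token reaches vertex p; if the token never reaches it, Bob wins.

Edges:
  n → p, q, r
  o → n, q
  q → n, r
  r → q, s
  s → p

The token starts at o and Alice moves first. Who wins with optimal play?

Alice

Track states (vertex, player-to-move).
A0 = {(p,Alice), (p,Bob)}
A1: add {(n,Alice), (s,Alice), (s,Bob)}.
A2: add {(r,Alice)}.
A3: add {(q,Bob)}.
A4: add {(o,Alice)}.
(o,Alice) ∈ A4 ⇒ Alice forces the target.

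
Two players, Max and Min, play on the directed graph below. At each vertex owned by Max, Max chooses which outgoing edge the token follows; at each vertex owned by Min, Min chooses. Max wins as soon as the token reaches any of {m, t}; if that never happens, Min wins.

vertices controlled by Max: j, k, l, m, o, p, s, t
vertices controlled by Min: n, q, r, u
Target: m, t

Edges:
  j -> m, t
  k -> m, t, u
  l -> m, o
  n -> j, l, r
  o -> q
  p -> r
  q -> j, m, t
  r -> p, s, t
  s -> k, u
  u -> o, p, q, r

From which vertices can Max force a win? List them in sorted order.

j, k, l, m, o, q, s, t

A0 = {m, t}
A1: add {j, k, l} — j (Max) has j→m; k (Max) has k→m; l (Max) has l→m.
A2: add {q, s} — q (Min): all of {j, m, t} already in; s (Max) has s→k.
A3: add {o} — o (Max) has o→q.
A4 = A3; e.g. n (Min) can still go to r. Fixed point.
Max's winning region = {j, k, l, m, o, q, s, t}.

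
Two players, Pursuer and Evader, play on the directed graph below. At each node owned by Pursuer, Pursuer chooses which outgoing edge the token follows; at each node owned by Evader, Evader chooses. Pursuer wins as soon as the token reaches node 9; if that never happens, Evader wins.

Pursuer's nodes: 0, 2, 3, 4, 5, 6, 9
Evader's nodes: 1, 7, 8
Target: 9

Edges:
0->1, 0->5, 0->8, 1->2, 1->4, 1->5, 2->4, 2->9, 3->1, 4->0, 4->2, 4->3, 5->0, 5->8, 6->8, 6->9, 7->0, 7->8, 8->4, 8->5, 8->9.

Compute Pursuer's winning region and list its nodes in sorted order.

2, 4, 6, 9

A0 = {9}
A1: add {2, 6} — 2 (Pursuer) has 2→9; 6 (Pursuer) has 6→9.
A2: add {4} — 4 (Pursuer) has 4→2.
A3 = A2; e.g. 0 (Pursuer) has no edge into A2. Fixed point.
Pursuer's winning region = {2, 4, 6, 9}.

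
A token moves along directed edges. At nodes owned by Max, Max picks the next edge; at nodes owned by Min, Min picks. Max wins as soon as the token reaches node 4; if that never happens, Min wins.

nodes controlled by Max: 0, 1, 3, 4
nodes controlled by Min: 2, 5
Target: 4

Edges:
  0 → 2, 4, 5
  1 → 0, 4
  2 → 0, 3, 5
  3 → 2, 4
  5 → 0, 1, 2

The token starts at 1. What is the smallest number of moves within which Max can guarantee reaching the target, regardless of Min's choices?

1

A0 = {4}
A1: add {0, 1, 3} — 0 (Max) has 0→4; 1 (Max) has 1→4; 3 (Max) has 3→4.
A2 = A1; e.g. 2 (Min) can still go to 5. Fixed point.
1 enters the attractor at level 1, so Max can force the target in 1 move from there.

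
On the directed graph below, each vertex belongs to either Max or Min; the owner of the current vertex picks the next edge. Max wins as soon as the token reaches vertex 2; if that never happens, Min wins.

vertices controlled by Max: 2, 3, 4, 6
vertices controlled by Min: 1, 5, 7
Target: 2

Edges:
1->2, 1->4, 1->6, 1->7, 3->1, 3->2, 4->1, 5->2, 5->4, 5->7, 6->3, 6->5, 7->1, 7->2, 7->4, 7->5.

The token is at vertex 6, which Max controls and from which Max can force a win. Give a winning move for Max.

3

A0 = {2}
A1: add {3} — 3 (Max) has 3→2.
A2: add {6} — 6 (Max) has 6→3.
A3 = A2; e.g. 1 (Min) can still go to 4. Fixed point.
From 6, successor 3 is in the attractor (rank 1); the other successor 5 is not.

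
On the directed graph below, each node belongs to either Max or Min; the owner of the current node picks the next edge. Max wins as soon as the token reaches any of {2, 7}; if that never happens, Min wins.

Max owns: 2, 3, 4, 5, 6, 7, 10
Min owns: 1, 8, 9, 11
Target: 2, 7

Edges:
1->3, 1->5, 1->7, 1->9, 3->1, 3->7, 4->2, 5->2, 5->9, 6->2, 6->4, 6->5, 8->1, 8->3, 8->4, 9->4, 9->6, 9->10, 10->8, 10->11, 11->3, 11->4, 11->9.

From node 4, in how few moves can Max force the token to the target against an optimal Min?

A0 = {2, 7}
A1: add {3, 4, 5, 6} — 3 (Max) has 3→7; 4 (Max) has 4→2; 5 (Max) has 5→2; 6 (Max) has 6→2.
A2 = A1; e.g. 1 (Min) can still go to 9. Fixed point.
4 enters the attractor at level 1, so Max can force the target in 1 move from there.

1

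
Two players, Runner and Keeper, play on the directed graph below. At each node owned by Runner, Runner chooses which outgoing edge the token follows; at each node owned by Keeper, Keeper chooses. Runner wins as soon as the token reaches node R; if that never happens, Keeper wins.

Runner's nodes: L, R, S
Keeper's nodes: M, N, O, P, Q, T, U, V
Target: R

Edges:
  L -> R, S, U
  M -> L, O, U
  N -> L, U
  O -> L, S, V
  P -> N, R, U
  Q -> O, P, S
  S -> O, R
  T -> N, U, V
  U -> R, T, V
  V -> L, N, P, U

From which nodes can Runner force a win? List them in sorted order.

L, R, S

A0 = {R}
A1: add {L, S} — L (Runner) has L→R; S (Runner) has S→R.
A2 = A1; e.g. M (Keeper) can still go to O. Fixed point.
Runner's winning region = {L, R, S}.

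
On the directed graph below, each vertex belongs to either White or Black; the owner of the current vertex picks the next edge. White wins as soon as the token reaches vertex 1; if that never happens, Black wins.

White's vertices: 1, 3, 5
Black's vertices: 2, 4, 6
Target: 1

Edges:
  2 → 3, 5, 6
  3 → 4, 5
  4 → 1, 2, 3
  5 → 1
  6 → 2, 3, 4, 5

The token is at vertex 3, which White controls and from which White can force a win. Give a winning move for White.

5

A0 = {1}
A1: add {5} — 5 (White) has 5→1.
A2: add {3} — 3 (White) has 3→5.
A3 = A2; e.g. 2 (Black) can still go to 6. Fixed point.
From 3, successor 5 is in the attractor (rank 1); the other successor 4 is not.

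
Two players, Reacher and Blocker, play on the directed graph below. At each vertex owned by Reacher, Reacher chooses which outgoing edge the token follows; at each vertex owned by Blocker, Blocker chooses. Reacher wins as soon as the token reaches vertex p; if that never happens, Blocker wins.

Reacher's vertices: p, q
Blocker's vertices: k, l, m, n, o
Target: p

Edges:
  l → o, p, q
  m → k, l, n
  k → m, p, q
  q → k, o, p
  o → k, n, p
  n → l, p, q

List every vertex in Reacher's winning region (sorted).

p, q

A0 = {p}
A1: add {q} — q (Reacher) has q→p.
A2 = A1; e.g. k (Blocker) can still go to m. Fixed point.
Reacher's winning region = {p, q}.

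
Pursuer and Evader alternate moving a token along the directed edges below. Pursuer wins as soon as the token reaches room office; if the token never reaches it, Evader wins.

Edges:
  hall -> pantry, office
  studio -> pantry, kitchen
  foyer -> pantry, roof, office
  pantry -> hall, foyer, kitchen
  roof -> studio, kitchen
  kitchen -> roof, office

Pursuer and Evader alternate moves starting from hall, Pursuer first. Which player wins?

Pursuer

Track states (vertex, player-to-move).
A0 = {(office,Pursuer), (office,Evader)}
A1: add {(hall,Pursuer), (foyer,Pursuer), (kitchen,Pursuer)}.
(hall,Pursuer) ∈ A1 ⇒ Pursuer forces the target.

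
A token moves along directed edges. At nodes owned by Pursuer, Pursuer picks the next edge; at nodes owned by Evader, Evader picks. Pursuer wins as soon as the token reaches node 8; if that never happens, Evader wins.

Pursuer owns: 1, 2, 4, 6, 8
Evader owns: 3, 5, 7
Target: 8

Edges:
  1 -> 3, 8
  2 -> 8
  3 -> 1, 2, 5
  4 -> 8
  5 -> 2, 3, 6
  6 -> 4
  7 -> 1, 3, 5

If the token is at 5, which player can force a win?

A0 = {8}
A1: add {1, 2, 4} — 1 (Pursuer) has 1→8; 2 (Pursuer) has 2→8; 4 (Pursuer) has 4→8.
A2: add {6} — 6 (Pursuer) has 6→4.
A3 = A2; e.g. 3 (Evader) can still go to 5. Fixed point.
5 never enters the attractor, so Evader can avoid the target forever.

Evader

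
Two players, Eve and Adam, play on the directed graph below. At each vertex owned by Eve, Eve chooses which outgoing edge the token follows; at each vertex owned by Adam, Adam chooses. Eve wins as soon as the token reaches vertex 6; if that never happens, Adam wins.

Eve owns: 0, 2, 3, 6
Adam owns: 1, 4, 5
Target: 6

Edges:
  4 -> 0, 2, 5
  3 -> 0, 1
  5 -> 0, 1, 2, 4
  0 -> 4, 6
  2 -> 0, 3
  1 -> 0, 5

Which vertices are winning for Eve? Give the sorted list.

A0 = {6}
A1: add {0} — 0 (Eve) has 0→6.
A2: add {2, 3} — 2 (Eve) has 2→0; 3 (Eve) has 3→0.
A3 = A2; e.g. 1 (Adam) can still go to 5. Fixed point.
Eve's winning region = {0, 2, 3, 6}.

0, 2, 3, 6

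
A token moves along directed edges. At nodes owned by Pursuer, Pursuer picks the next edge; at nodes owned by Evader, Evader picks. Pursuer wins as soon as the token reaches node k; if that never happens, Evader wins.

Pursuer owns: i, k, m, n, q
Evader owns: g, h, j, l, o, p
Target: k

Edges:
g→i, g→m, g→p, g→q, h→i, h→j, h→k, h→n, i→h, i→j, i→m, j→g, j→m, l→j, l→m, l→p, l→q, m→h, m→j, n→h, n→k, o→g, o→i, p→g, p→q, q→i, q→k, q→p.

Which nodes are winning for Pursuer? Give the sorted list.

k, n, q

A0 = {k}
A1: add {n, q} — n (Pursuer) has n→k; q (Pursuer) has q→k.
A2 = A1; e.g. g (Evader) can still go to i. Fixed point.
Pursuer's winning region = {k, n, q}.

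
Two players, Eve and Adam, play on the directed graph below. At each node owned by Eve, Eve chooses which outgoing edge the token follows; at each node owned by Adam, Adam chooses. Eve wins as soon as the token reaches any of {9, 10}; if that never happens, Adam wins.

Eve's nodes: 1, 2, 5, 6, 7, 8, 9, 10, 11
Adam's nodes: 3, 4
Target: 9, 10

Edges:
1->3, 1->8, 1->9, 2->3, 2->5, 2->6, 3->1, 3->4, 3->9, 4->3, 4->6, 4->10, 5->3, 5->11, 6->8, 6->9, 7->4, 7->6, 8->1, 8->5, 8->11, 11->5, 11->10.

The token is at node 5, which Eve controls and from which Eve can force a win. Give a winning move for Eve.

11

A0 = {9, 10}
A1: add {1, 6, 11} — 1 (Eve) has 1→9; 6 (Eve) has 6→9; 11 (Eve) has 11→10.
A2: add {2, 5, 7, 8} — 2 (Eve) has 2→6; 5 (Eve) has 5→11; 7 (Eve) has 7→6; 8 (Eve) has 8→1.
A3 = A2; e.g. 3 (Adam) can still go to 4. Fixed point.
From 5, successor 11 is in the attractor (rank 1); the other successor 3 is not.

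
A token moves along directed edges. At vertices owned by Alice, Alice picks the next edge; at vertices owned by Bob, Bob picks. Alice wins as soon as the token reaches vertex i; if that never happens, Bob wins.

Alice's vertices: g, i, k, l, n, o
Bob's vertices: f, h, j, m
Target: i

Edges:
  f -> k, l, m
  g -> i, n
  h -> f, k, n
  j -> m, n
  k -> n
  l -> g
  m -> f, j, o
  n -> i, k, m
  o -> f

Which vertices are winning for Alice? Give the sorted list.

g, i, k, l, n

A0 = {i}
A1: add {g, n} — g (Alice) has g→i; n (Alice) has n→i.
A2: add {k, l} — k (Alice) has k→n; l (Alice) has l→g.
A3 = A2; e.g. f (Bob) can still go to m. Fixed point.
Alice's winning region = {g, i, k, l, n}.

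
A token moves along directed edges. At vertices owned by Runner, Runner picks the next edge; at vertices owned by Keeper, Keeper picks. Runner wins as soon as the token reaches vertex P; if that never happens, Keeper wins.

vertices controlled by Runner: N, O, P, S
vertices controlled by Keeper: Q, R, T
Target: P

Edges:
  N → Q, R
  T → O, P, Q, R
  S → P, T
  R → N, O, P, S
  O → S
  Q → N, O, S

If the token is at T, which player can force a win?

A0 = {P}
A1: add {S} — S (Runner) has S→P.
A2: add {O} — O (Runner) has O→S.
A3 = A2; e.g. N (Runner) has no edge into A2. Fixed point.
T never enters the attractor, so Keeper can avoid the target forever.

Keeper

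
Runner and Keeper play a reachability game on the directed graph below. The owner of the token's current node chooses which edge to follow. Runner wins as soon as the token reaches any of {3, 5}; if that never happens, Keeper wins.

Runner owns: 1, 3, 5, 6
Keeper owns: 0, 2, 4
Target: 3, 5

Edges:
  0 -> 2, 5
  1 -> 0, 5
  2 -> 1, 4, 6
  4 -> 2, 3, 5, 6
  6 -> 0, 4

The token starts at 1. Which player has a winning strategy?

A0 = {3, 5}
A1: add {1} — 1 (Runner) has 1→5.
A2 = A1; e.g. 0 (Keeper) can still go to 2. Fixed point.
1 ∈ A1, so Runner can force the target.

Runner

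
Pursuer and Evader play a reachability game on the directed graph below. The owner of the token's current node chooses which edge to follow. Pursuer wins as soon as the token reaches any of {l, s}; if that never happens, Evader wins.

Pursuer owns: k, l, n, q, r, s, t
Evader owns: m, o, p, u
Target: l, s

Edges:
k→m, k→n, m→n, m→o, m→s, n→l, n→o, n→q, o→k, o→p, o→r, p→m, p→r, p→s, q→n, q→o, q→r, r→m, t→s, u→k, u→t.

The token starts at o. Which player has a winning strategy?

Evader

A0 = {l, s}
A1: add {n, t} — n (Pursuer) has n→l; t (Pursuer) has t→s.
A2: add {k, q} — k (Pursuer) has k→n; q (Pursuer) has q→n.
A3: add {u} — u (Evader): all of {k, t} already in.
A4 = A3; e.g. m (Evader) can still go to o. Fixed point.
o never enters the attractor, so Evader can avoid the target forever.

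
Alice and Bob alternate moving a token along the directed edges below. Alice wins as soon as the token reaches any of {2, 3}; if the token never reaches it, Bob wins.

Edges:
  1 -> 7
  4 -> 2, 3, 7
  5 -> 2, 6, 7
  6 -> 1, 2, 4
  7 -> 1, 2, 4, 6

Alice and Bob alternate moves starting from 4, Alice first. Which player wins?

Track states (vertex, player-to-move).
A0 = {(2,Alice), (2,Bob), (3,Alice), (3,Bob)}
A1: add {(4,Alice), (5,Alice), (6,Alice), (7,Alice)}.
(4,Alice) ∈ A1 ⇒ Alice forces the target.

Alice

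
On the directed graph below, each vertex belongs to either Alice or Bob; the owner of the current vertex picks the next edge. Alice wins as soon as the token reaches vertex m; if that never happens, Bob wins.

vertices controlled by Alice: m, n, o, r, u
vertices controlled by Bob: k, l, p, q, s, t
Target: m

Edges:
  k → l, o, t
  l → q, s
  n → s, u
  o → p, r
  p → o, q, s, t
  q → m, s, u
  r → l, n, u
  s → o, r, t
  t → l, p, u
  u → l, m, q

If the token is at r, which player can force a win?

A0 = {m}
A1: add {u} — u (Alice) has u→m.
A2: add {n, r} — n (Alice) has n→u; r (Alice) has r→u.
r ∈ A2, so Alice can force the target.

Alice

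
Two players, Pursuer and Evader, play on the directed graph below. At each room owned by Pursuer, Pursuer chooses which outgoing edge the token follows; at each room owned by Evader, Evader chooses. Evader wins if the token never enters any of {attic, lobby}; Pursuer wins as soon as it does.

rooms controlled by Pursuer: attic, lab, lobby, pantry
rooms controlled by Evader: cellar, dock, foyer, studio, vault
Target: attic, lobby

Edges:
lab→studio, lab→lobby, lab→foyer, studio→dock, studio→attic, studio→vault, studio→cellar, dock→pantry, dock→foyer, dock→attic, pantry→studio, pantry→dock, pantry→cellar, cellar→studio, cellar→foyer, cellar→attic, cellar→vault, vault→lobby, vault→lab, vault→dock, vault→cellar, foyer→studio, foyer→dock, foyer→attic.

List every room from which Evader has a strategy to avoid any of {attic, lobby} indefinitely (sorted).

A0 = {attic, lobby}
A1: add {lab} — lab (Pursuer) has lab→lobby.
A2 = A1; e.g. studio (Evader) can still go to dock. Fixed point.
Pursuer's attractor = {attic, lab, lobby}; Evader avoids the target exactly from the complement.

cellar, dock, foyer, pantry, studio, vault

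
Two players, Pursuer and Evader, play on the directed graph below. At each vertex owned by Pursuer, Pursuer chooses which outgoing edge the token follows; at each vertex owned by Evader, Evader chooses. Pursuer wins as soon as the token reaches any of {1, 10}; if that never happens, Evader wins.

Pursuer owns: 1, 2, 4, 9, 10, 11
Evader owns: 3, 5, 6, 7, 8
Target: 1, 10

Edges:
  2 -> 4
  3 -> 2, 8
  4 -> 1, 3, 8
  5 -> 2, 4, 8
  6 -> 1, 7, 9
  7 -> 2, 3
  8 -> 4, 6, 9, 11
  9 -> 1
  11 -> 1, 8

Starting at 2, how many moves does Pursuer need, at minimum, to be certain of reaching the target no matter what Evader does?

A0 = {1, 10}
A1: add {4, 9, 11} — 4 (Pursuer) has 4→1; 9 (Pursuer) has 9→1; 11 (Pursuer) has 11→1.
A2: add {2} — 2 (Pursuer) has 2→4.
A3 = A2; e.g. 3 (Evader) can still go to 8. Fixed point.
2 enters the attractor at level 2, so Pursuer can force the target in 2 moves from there.

2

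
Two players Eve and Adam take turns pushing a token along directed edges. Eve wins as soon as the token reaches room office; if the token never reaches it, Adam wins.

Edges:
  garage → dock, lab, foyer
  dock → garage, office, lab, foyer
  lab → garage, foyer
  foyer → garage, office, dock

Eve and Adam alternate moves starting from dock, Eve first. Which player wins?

Eve

Track states (vertex, player-to-move).
A0 = {(office,Eve), (office,Adam)}
A1: add {(dock,Eve), (foyer,Eve)}.
(dock,Eve) ∈ A1 ⇒ Eve forces the target.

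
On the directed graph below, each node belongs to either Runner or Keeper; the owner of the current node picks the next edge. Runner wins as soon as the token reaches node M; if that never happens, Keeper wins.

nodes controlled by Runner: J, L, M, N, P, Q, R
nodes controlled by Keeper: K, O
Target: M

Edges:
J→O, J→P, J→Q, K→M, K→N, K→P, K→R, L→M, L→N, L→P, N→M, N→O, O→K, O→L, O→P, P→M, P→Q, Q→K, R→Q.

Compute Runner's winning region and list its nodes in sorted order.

A0 = {M}
A1: add {L, N, P} — L (Runner) has L→M; N (Runner) has N→M; P (Runner) has P→M.
A2: add {J} — J (Runner) has J→P.
A3 = A2; e.g. K (Keeper) can still go to R. Fixed point.
Runner's winning region = {J, L, M, N, P}.

J, L, M, N, P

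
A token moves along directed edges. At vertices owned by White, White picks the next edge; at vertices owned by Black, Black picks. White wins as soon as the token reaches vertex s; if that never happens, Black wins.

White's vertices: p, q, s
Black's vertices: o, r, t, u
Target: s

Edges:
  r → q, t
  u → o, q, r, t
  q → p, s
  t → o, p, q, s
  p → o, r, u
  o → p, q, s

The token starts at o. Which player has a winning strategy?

A0 = {s}
A1: add {q} — q (White) has q→s.
A2 = A1; e.g. o (Black) can still go to p. Fixed point.
o never enters the attractor, so Black can avoid the target forever.

Black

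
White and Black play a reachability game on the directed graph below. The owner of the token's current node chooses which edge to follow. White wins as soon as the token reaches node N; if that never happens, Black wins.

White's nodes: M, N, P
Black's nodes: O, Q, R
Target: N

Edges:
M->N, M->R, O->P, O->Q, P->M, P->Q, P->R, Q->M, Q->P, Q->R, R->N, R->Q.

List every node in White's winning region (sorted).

M, N, P

A0 = {N}
A1: add {M} — M (White) has M→N.
A2: add {P} — P (White) has P→M.
A3 = A2; e.g. O (Black) can still go to Q. Fixed point.
White's winning region = {M, N, P}.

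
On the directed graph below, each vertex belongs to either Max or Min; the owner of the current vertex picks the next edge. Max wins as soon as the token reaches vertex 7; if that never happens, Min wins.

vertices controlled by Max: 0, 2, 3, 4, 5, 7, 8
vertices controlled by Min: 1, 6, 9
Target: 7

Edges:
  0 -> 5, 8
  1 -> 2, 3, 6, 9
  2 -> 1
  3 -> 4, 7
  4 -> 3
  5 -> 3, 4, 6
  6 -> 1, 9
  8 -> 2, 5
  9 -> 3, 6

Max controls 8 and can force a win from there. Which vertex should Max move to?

5

A0 = {7}
A1: add {3} — 3 (Max) has 3→7.
A2: add {4, 5} — 4 (Max) has 4→3; 5 (Max) has 5→3.
A3: add {0, 8} — 0 (Max) has 0→5; 8 (Max) has 8→5.
A4 = A3; e.g. 1 (Min) can still go to 2. Fixed point.
From 8, successor 5 is in the attractor (rank 2); the other successor 2 is not.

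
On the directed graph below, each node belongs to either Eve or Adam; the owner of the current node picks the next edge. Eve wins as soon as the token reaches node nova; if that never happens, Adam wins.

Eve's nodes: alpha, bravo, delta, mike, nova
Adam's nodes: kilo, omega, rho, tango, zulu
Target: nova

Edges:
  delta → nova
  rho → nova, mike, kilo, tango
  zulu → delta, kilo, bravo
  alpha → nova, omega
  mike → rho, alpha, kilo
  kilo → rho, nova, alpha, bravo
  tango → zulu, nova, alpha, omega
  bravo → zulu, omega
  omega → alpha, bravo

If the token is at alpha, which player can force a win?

A0 = {nova}
A1: add {alpha, delta} — delta (Eve) has delta→nova; alpha (Eve) has alpha→nova.
alpha ∈ A1, so Eve can force the target.

Eve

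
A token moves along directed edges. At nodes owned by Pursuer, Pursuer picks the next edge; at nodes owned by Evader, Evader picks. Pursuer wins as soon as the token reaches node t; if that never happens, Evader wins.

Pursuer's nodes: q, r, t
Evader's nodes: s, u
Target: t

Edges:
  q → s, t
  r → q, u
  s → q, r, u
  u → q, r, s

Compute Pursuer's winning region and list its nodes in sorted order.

A0 = {t}
A1: add {q} — q (Pursuer) has q→t.
A2: add {r} — r (Pursuer) has r→q.
A3 = A2; e.g. s (Evader) can still go to u. Fixed point.
Pursuer's winning region = {q, r, t}.

q, r, t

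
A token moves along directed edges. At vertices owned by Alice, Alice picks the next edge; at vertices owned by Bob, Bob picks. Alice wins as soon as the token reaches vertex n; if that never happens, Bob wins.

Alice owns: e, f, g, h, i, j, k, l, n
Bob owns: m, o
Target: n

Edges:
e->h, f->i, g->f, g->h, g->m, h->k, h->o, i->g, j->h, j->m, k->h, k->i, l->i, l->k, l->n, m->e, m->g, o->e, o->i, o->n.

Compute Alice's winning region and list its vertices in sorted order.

l, n

A0 = {n}
A1: add {l} — l (Alice) has l→n.
A2 = A1; e.g. e (Alice) has no edge into A1. Fixed point.
Alice's winning region = {l, n}.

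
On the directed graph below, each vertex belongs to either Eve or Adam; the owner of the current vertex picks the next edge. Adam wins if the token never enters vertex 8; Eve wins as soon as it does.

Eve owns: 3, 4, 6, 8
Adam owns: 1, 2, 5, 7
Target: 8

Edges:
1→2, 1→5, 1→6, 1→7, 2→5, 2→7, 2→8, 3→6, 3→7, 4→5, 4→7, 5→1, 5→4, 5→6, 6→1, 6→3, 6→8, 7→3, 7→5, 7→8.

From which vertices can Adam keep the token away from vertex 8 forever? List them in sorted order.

A0 = {8}
A1: add {6} — 6 (Eve) has 6→8.
A2: add {3} — 3 (Eve) has 3→6.
A3 = A2; e.g. 1 (Adam) can still go to 2. Fixed point.
Eve's attractor = {3, 6, 8}; Adam avoids the target exactly from the complement.

1, 2, 4, 5, 7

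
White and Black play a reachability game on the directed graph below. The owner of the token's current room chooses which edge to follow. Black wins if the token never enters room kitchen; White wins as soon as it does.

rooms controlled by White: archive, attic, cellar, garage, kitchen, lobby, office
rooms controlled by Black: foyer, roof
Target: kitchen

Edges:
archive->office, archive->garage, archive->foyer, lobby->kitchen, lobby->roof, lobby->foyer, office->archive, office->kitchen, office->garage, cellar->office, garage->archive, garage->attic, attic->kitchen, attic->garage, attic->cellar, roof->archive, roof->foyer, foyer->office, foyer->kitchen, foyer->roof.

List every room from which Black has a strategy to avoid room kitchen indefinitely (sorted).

foyer, roof

A0 = {kitchen}
A1: add {attic, lobby, office} — office (White) has office→kitchen; lobby (White) has lobby→kitchen; attic (White) has attic→kitchen.
A2: add {archive, cellar, garage} — archive (White) has archive→office; garage (White) has garage→attic; cellar (White) has cellar→office.
A3 = A2; e.g. roof (Black) can still go to foyer. Fixed point.
White's attractor = {archive, attic, cellar, garage, kitchen, lobby, office}; Black avoids the target exactly from the complement.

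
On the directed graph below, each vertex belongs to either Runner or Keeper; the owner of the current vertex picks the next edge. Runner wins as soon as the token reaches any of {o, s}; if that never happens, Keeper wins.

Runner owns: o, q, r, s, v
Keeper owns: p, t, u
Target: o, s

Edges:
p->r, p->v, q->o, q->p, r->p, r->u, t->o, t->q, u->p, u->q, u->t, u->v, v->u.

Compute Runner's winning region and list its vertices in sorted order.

A0 = {o, s}
A1: add {q} — q (Runner) has q→o.
A2: add {t} — t (Keeper): all of {o, q} already in.
A3 = A2; e.g. p (Keeper) can still go to r. Fixed point.
Runner's winning region = {o, q, s, t}.

o, q, s, t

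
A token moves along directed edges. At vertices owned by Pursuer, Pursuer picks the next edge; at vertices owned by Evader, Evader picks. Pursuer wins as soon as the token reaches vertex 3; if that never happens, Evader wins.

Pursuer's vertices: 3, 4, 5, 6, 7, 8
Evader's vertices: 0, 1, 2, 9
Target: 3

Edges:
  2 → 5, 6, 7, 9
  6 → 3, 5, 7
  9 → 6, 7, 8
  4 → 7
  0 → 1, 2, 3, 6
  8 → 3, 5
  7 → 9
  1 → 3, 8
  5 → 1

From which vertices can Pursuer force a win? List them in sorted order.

1, 3, 5, 6, 8

A0 = {3}
A1: add {6, 8} — 6 (Pursuer) has 6→3; 8 (Pursuer) has 8→3.
A2: add {1} — 1 (Evader): all of {3, 8} already in.
A3: add {5} — 5 (Pursuer) has 5→1.
A4 = A3; e.g. 0 (Evader) can still go to 2. Fixed point.
Pursuer's winning region = {1, 3, 5, 6, 8}.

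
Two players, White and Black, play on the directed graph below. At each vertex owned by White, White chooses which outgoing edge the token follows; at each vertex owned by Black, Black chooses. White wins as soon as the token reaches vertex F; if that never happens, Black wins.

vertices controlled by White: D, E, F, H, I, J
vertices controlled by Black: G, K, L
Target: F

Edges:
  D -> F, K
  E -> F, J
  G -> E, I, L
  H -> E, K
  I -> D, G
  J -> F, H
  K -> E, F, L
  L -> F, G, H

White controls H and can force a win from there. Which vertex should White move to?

A0 = {F}
A1: add {D, E, J} — D (White) has D→F; E (White) has E→F; J (White) has J→F.
A2: add {H, I} — H (White) has H→E; I (White) has I→D.
A3 = A2; e.g. G (Black) can still go to L. Fixed point.
From H, successor E is in the attractor (rank 1); the other successor K is not.

E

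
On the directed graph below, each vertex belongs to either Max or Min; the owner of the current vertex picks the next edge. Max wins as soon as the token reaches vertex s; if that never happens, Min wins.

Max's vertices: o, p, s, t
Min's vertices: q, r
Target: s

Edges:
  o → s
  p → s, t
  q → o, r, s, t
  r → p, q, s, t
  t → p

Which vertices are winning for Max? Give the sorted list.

A0 = {s}
A1: add {o, p} — o (Max) has o→s; p (Max) has p→s.
A2: add {t} — t (Max) has t→p.
A3 = A2; e.g. q (Min) can still go to r. Fixed point.
Max's winning region = {o, p, s, t}.

o, p, s, t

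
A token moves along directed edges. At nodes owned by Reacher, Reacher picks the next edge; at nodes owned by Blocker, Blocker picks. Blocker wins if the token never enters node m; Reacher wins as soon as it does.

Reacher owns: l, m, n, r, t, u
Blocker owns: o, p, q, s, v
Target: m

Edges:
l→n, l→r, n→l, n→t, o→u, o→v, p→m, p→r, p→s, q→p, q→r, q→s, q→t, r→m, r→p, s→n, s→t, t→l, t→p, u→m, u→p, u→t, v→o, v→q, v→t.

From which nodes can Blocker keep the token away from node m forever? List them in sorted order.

A0 = {m}
A1: add {r, u} — r (Reacher) has r→m; u (Reacher) has u→m.
A2: add {l} — l (Reacher) has l→r.
A3: add {n, t} — n (Reacher) has n→l; t (Reacher) has t→l.
A4: add {s} — s (Blocker): all of {n, t} already in.
A5: add {p} — p (Blocker): all of {m, r, s} already in.
A6: add {q} — q (Blocker): all of {p, r, s, t} already in.
A7 = A6; e.g. o (Blocker) can still go to v. Fixed point.
Reacher's attractor = {l, m, n, p, q, r, s, t, u}; Blocker avoids the target exactly from the complement.

o, v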